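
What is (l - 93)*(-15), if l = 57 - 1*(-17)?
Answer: 285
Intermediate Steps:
l = 74 (l = 57 + 17 = 74)
(l - 93)*(-15) = (74 - 93)*(-15) = -19*(-15) = 285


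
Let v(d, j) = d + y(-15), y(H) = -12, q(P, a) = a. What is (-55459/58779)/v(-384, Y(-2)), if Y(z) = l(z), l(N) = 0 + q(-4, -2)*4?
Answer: 55459/23276484 ≈ 0.0023826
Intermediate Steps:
l(N) = -8 (l(N) = 0 - 2*4 = 0 - 8 = -8)
Y(z) = -8
v(d, j) = -12 + d (v(d, j) = d - 12 = -12 + d)
(-55459/58779)/v(-384, Y(-2)) = (-55459/58779)/(-12 - 384) = -55459*1/58779/(-396) = -55459/58779*(-1/396) = 55459/23276484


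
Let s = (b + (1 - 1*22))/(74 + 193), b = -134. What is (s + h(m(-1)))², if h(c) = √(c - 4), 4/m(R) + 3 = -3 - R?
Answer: (775 - 534*I*√30)²/1782225 ≈ -4.463 - 2.5437*I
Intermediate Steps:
m(R) = 4/(-6 - R) (m(R) = 4/(-3 + (-3 - R)) = 4/(-6 - R))
s = -155/267 (s = (-134 + (1 - 1*22))/(74 + 193) = (-134 + (1 - 22))/267 = (-134 - 21)*(1/267) = -155*1/267 = -155/267 ≈ -0.58052)
h(c) = √(-4 + c)
(s + h(m(-1)))² = (-155/267 + √(-4 - 4/(6 - 1)))² = (-155/267 + √(-4 - 4/5))² = (-155/267 + √(-4 - 4*⅕))² = (-155/267 + √(-4 - ⅘))² = (-155/267 + √(-24/5))² = (-155/267 + 2*I*√30/5)²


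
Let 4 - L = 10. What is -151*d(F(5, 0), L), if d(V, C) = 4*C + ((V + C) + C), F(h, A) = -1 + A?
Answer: 5587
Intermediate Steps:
L = -6 (L = 4 - 1*10 = 4 - 10 = -6)
d(V, C) = V + 6*C (d(V, C) = 4*C + ((C + V) + C) = 4*C + (V + 2*C) = V + 6*C)
-151*d(F(5, 0), L) = -151*((-1 + 0) + 6*(-6)) = -151*(-1 - 36) = -151*(-37) = 5587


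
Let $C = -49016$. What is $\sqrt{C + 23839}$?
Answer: $i \sqrt{25177} \approx 158.67 i$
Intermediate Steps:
$\sqrt{C + 23839} = \sqrt{-49016 + 23839} = \sqrt{-25177} = i \sqrt{25177}$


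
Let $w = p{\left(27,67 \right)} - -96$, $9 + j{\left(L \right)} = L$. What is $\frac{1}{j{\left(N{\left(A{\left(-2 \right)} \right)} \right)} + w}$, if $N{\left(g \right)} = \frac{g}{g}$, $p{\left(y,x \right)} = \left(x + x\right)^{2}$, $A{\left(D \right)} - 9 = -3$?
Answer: $\frac{1}{18044} \approx 5.542 \cdot 10^{-5}$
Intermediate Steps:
$A{\left(D \right)} = 6$ ($A{\left(D \right)} = 9 - 3 = 6$)
$p{\left(y,x \right)} = 4 x^{2}$ ($p{\left(y,x \right)} = \left(2 x\right)^{2} = 4 x^{2}$)
$N{\left(g \right)} = 1$
$j{\left(L \right)} = -9 + L$
$w = 18052$ ($w = 4 \cdot 67^{2} - -96 = 4 \cdot 4489 + 96 = 17956 + 96 = 18052$)
$\frac{1}{j{\left(N{\left(A{\left(-2 \right)} \right)} \right)} + w} = \frac{1}{\left(-9 + 1\right) + 18052} = \frac{1}{-8 + 18052} = \frac{1}{18044}$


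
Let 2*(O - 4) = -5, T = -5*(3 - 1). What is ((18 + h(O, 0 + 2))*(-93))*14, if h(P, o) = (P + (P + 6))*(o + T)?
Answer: 70308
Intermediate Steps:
T = -10 (T = -5*2 = -10)
O = 3/2 (O = 4 + (1/2)*(-5) = 4 - 5/2 = 3/2 ≈ 1.5000)
h(P, o) = (-10 + o)*(6 + 2*P) (h(P, o) = (P + (P + 6))*(o - 10) = (P + (6 + P))*(-10 + o) = (6 + 2*P)*(-10 + o) = (-10 + o)*(6 + 2*P))
((18 + h(O, 0 + 2))*(-93))*14 = ((18 + (-60 - 20*3/2 + 6*(0 + 2) + 2*(3/2)*(0 + 2)))*(-93))*14 = ((18 + (-60 - 30 + 6*2 + 2*(3/2)*2))*(-93))*14 = ((18 + (-60 - 30 + 12 + 6))*(-93))*14 = ((18 - 72)*(-93))*14 = -54*(-93)*14 = 5022*14 = 70308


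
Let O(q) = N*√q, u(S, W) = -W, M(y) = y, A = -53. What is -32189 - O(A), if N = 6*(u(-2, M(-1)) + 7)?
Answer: -32189 - 48*I*√53 ≈ -32189.0 - 349.45*I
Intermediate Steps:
N = 48 (N = 6*(-1*(-1) + 7) = 6*(1 + 7) = 6*8 = 48)
O(q) = 48*√q
-32189 - O(A) = -32189 - 48*√(-53) = -32189 - 48*I*√53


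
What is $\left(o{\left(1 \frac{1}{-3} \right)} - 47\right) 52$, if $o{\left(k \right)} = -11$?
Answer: $-3016$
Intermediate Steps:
$\left(o{\left(1 \frac{1}{-3} \right)} - 47\right) 52 = \left(-11 - 47\right) 52 = \left(-58\right) 52 = -3016$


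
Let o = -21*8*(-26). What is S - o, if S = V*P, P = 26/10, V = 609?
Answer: -13923/5 ≈ -2784.6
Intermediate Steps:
P = 13/5 (P = 26*(1/10) = 13/5 ≈ 2.6000)
o = 4368 (o = -168*(-26) = 4368)
S = 7917/5 (S = 609*(13/5) = 7917/5 ≈ 1583.4)
S - o = 7917/5 - 1*4368 = 7917/5 - 4368 = -13923/5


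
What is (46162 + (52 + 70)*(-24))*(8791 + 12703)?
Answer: 929271596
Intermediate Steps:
(46162 + (52 + 70)*(-24))*(8791 + 12703) = (46162 + 122*(-24))*21494 = (46162 - 2928)*21494 = 43234*21494 = 929271596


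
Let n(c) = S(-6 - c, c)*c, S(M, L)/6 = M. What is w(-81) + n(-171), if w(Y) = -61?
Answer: -169351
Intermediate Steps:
S(M, L) = 6*M
n(c) = c*(-36 - 6*c) (n(c) = (6*(-6 - c))*c = (-36 - 6*c)*c = c*(-36 - 6*c))
w(-81) + n(-171) = -61 - 6*(-171)*(6 - 171) = -61 - 6*(-171)*(-165) = -61 - 169290 = -169351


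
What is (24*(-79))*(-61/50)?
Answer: 57828/25 ≈ 2313.1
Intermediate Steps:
(24*(-79))*(-61/50) = -(-115656)/50 = -1896*(-61/50) = 57828/25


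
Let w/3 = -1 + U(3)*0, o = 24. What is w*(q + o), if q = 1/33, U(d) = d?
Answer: -793/11 ≈ -72.091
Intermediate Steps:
w = -3 (w = 3*(-1 + 3*0) = 3*(-1 + 0) = 3*(-1) = -3)
q = 1/33 ≈ 0.030303
w*(q + o) = -3*(1/33 + 24) = -3*793/33 = -793/11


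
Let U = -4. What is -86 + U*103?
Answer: -498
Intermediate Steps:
-86 + U*103 = -86 - 4*103 = -86 - 412 = -498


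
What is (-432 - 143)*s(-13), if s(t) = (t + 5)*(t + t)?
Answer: -119600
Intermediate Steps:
s(t) = 2*t*(5 + t) (s(t) = (5 + t)*(2*t) = 2*t*(5 + t))
(-432 - 143)*s(-13) = (-432 - 143)*(2*(-13)*(5 - 13)) = -1150*(-13)*(-8) = -575*208 = -119600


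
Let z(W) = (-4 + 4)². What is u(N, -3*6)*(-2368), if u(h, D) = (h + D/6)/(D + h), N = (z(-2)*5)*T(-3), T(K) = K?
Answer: -1184/3 ≈ -394.67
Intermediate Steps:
z(W) = 0 (z(W) = 0² = 0)
N = 0 (N = (0*5)*(-3) = 0*(-3) = 0)
u(h, D) = (h + D/6)/(D + h) (u(h, D) = (h + D*(⅙))/(D + h) = (h + D/6)/(D + h))
u(N, -3*6)*(-2368) = ((0 + (-3*6)/6)/(-3*6 + 0))*(-2368) = ((0 + (⅙)*(-18))/(-18 + 0))*(-2368) = ((0 - 3)/(-18))*(-2368) = -1/18*(-3)*(-2368) = (⅙)*(-2368) = -1184/3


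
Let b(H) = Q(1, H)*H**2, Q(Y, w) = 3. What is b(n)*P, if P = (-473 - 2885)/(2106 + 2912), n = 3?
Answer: -45333/2509 ≈ -18.068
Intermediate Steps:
P = -1679/2509 (P = -3358/5018 = -3358*1/5018 = -1679/2509 ≈ -0.66919)
b(H) = 3*H**2
b(n)*P = (3*3**2)*(-1679/2509) = (3*9)*(-1679/2509) = 27*(-1679/2509) = -45333/2509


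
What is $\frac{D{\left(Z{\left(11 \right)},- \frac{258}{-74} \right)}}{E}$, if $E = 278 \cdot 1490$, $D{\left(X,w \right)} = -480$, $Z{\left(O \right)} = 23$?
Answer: $- \frac{24}{20711} \approx -0.0011588$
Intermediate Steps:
$E = 414220$
$\frac{D{\left(Z{\left(11 \right)},- \frac{258}{-74} \right)}}{E} = - \frac{480}{414220} = \left(-480\right) \frac{1}{414220} = - \frac{24}{20711}$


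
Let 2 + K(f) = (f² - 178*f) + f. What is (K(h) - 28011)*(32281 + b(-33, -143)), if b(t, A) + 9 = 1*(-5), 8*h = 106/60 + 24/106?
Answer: -146478735954417733/161798400 ≈ -9.0532e+8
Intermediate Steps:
h = 3169/12720 (h = (106/60 + 24/106)/8 = (106*(1/60) + 24*(1/106))/8 = (53/30 + 12/53)/8 = (⅛)*(3169/1590) = 3169/12720 ≈ 0.24914)
K(f) = -2 + f² - 177*f (K(f) = -2 + ((f² - 178*f) + f) = -2 + (f² - 177*f) = -2 + f² - 177*f)
b(t, A) = -14 (b(t, A) = -9 + 1*(-5) = -9 - 5 = -14)
(K(h) - 28011)*(32281 + b(-33, -143)) = ((-2 + (3169/12720)² - 177*3169/12720) - 28011)*(32281 - 14) = ((-2 + 10042561/161798400 - 186971/4240) - 28011)*32267 = (-7448367599/161798400 - 28011)*32267 = -4539583349999/161798400*32267 = -146478735954417733/161798400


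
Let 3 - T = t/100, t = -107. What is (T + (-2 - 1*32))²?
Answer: 8958049/10000 ≈ 895.80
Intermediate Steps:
T = 407/100 (T = 3 - (-107)/100 = 3 - 1*(-107/100) = 3 + 107/100 = 407/100 ≈ 4.0700)
(T + (-2 - 1*32))² = (407/100 + (-2 - 1*32))² = (407/100 + (-2 - 32))² = (407/100 - 34)² = (-2993/100)² = 8958049/10000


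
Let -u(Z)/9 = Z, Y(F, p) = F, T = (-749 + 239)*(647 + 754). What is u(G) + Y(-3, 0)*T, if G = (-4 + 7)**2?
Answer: 2143449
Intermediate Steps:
T = -714510 (T = -510*1401 = -714510)
G = 9 (G = 3**2 = 9)
u(Z) = -9*Z
u(G) + Y(-3, 0)*T = -9*9 - 3*(-714510) = -81 + 2143530 = 2143449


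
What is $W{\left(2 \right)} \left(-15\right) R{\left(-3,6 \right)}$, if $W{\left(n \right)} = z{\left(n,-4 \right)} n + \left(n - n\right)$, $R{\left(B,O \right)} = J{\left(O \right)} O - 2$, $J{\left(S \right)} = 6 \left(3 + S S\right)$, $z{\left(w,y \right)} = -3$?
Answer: $126180$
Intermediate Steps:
$J{\left(S \right)} = 18 + 6 S^{2}$ ($J{\left(S \right)} = 6 \left(3 + S^{2}\right) = 18 + 6 S^{2}$)
$R{\left(B,O \right)} = -2 + O \left(18 + 6 O^{2}\right)$ ($R{\left(B,O \right)} = \left(18 + 6 O^{2}\right) O - 2 = O \left(18 + 6 O^{2}\right) - 2 = -2 + O \left(18 + 6 O^{2}\right)$)
$W{\left(n \right)} = - 3 n$ ($W{\left(n \right)} = - 3 n + \left(n - n\right) = - 3 n + 0 = - 3 n$)
$W{\left(2 \right)} \left(-15\right) R{\left(-3,6 \right)} = \left(-3\right) 2 \left(-15\right) \left(-2 + 6 \cdot 6^{3} + 18 \cdot 6\right) = \left(-6\right) \left(-15\right) \left(-2 + 6 \cdot 216 + 108\right) = 90 \left(-2 + 1296 + 108\right) = 90 \cdot 1402 = 126180$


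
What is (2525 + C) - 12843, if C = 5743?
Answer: -4575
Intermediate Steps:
(2525 + C) - 12843 = (2525 + 5743) - 12843 = 8268 - 12843 = -4575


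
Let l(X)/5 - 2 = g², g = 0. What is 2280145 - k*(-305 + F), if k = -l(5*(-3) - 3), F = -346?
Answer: 2273635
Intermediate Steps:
l(X) = 10 (l(X) = 10 + 5*0² = 10 + 5*0 = 10 + 0 = 10)
k = -10 (k = -1*10 = -10)
2280145 - k*(-305 + F) = 2280145 - (-10)*(-305 - 346) = 2280145 - (-10)*(-651) = 2280145 - 1*6510 = 2280145 - 6510 = 2273635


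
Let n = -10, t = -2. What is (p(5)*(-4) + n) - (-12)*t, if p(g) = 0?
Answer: -34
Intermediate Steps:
(p(5)*(-4) + n) - (-12)*t = (0*(-4) - 10) - (-12)*(-2) = (0 - 10) - 1*24 = -10 - 24 = -34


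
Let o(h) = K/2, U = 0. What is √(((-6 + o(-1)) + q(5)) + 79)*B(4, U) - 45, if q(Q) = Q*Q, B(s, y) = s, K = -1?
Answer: -45 + 2*√390 ≈ -5.5032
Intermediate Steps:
o(h) = -½ (o(h) = -1/2 = -1*½ = -½)
q(Q) = Q²
√(((-6 + o(-1)) + q(5)) + 79)*B(4, U) - 45 = √(((-6 - ½) + 5²) + 79)*4 - 45 = √((-13/2 + 25) + 79)*4 - 45 = √(37/2 + 79)*4 - 45 = √(195/2)*4 - 45 = (√390/2)*4 - 45 = 2*√390 - 45 = -45 + 2*√390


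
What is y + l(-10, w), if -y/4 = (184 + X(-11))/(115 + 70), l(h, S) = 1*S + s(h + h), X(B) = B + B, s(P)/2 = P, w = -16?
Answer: -11008/185 ≈ -59.503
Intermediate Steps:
s(P) = 2*P
X(B) = 2*B
l(h, S) = S + 4*h (l(h, S) = 1*S + 2*(h + h) = S + 2*(2*h) = S + 4*h)
y = -648/185 (y = -4*(184 + 2*(-11))/(115 + 70) = -4*(184 - 22)/185 = -648/185 ≈ -3.5027)
y + l(-10, w) = -648/185 + (-16 + 4*(-10)) = -648/185 + (-16 - 40) = -648/185 - 56 = -11008/185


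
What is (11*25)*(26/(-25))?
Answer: -286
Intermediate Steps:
(11*25)*(26/(-25)) = 275*(26*(-1/25)) = 275*(-26/25) = -286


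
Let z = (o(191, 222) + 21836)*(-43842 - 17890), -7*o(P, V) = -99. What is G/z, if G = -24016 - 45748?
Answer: 122087/2360492783 ≈ 5.1721e-5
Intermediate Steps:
G = -69764
o(P, V) = 99/7 (o(P, V) = -1/7*(-99) = 99/7)
z = -9441971132/7 (z = (99/7 + 21836)*(-43842 - 17890) = (152951/7)*(-61732) = -9441971132/7 ≈ -1.3489e+9)
G/z = -69764/(-9441971132/7) = -69764*(-7/9441971132) = 122087/2360492783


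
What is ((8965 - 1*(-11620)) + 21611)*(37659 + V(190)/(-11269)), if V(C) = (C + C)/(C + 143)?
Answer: 5963066854431148/3752577 ≈ 1.5891e+9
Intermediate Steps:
V(C) = 2*C/(143 + C) (V(C) = (2*C)/(143 + C) = 2*C/(143 + C))
((8965 - 1*(-11620)) + 21611)*(37659 + V(190)/(-11269)) = ((8965 - 1*(-11620)) + 21611)*(37659 + (2*190/(143 + 190))/(-11269)) = ((8965 + 11620) + 21611)*(37659 + (2*190/333)*(-1/11269)) = (20585 + 21611)*(37659 + (2*190*(1/333))*(-1/11269)) = 42196*(37659 + (380/333)*(-1/11269)) = 42196*(37659 - 380/3752577) = 42196*(141318296863/3752577) = 5963066854431148/3752577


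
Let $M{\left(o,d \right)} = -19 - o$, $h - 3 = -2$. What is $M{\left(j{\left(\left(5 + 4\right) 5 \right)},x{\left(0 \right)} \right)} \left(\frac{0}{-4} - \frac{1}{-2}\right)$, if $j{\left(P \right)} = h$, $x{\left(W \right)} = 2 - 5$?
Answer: $-10$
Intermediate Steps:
$x{\left(W \right)} = -3$
$h = 1$ ($h = 3 - 2 = 1$)
$j{\left(P \right)} = 1$
$M{\left(j{\left(\left(5 + 4\right) 5 \right)},x{\left(0 \right)} \right)} \left(\frac{0}{-4} - \frac{1}{-2}\right) = \left(-19 - 1\right) \left(\frac{0}{-4} - \frac{1}{-2}\right) = \left(-19 - 1\right) \left(0 \left(- \frac{1}{4}\right) - - \frac{1}{2}\right) = - 20 \left(0 + \frac{1}{2}\right) = \left(-20\right) \frac{1}{2} = -10$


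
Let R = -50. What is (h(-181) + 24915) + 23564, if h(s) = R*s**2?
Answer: -1589571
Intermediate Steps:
h(s) = -50*s**2
(h(-181) + 24915) + 23564 = (-50*(-181)**2 + 24915) + 23564 = (-50*32761 + 24915) + 23564 = (-1638050 + 24915) + 23564 = -1613135 + 23564 = -1589571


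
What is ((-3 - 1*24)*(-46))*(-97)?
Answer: -120474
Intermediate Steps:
((-3 - 1*24)*(-46))*(-97) = ((-3 - 24)*(-46))*(-97) = -27*(-46)*(-97) = 1242*(-97) = -120474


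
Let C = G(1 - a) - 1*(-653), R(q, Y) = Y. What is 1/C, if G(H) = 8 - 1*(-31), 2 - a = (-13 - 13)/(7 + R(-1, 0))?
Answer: 1/692 ≈ 0.0014451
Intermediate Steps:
a = 40/7 (a = 2 - (-13 - 13)/(7 + 0) = 2 - (-26)/7 = 2 - 1*(-26/7) = 2 + 26/7 = 40/7 ≈ 5.7143)
G(H) = 39 (G(H) = 8 + 31 = 39)
C = 692 (C = 39 - 1*(-653) = 39 + 653 = 692)
1/C = 1/692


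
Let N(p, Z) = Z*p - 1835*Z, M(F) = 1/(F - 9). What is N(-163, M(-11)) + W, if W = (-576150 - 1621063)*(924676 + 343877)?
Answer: -27872811426891/10 ≈ -2.7873e+12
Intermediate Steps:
M(F) = 1/(-9 + F)
N(p, Z) = -1835*Z + Z*p
W = -2787281142789 (W = -2197213*1268553 = -2787281142789)
N(-163, M(-11)) + W = (-1835 - 163)/(-9 - 11) - 2787281142789 = -1998/(-20) - 2787281142789 = -1/20*(-1998) - 2787281142789 = 999/10 - 2787281142789 = -27872811426891/10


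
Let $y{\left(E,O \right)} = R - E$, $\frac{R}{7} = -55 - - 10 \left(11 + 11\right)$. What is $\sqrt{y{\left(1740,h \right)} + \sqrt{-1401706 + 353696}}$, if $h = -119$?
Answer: $\sqrt{-585 + i \sqrt{1048010}} \approx 17.235 + 29.699 i$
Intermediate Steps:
$R = 1155$ ($R = 7 \left(-55 - - 10 \left(11 + 11\right)\right) = 7 \left(-55 - \left(-10\right) 22\right) = 7 \left(-55 - -220\right) = 7 \left(-55 + 220\right) = 7 \cdot 165 = 1155$)
$y{\left(E,O \right)} = 1155 - E$
$\sqrt{y{\left(1740,h \right)} + \sqrt{-1401706 + 353696}} = \sqrt{\left(1155 - 1740\right) + \sqrt{-1401706 + 353696}} = \sqrt{\left(1155 - 1740\right) + \sqrt{-1048010}} = \sqrt{-585 + i \sqrt{1048010}}$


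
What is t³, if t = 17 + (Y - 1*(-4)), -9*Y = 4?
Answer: 6331625/729 ≈ 8685.4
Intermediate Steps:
Y = -4/9 (Y = -⅑*4 = -4/9 ≈ -0.44444)
t = 185/9 (t = 17 + (-4/9 - 1*(-4)) = 17 + (-4/9 + 4) = 17 + 32/9 = 185/9 ≈ 20.556)
t³ = (185/9)³ = 6331625/729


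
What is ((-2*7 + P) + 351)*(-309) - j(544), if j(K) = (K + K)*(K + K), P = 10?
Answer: -1290967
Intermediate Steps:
j(K) = 4*K**2 (j(K) = (2*K)*(2*K) = 4*K**2)
((-2*7 + P) + 351)*(-309) - j(544) = ((-2*7 + 10) + 351)*(-309) - 4*544**2 = ((-14 + 10) + 351)*(-309) - 4*295936 = (-4 + 351)*(-309) - 1*1183744 = 347*(-309) - 1183744 = -107223 - 1183744 = -1290967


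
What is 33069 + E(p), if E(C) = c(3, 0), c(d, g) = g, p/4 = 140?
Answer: 33069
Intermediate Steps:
p = 560 (p = 4*140 = 560)
E(C) = 0
33069 + E(p) = 33069 + 0 = 33069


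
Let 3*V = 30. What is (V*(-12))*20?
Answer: -2400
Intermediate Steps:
V = 10 (V = (⅓)*30 = 10)
(V*(-12))*20 = (10*(-12))*20 = -120*20 = -2400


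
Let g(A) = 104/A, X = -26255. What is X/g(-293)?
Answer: 7692715/104 ≈ 73968.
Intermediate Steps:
X/g(-293) = -26255/(104/(-293)) = -26255/(104*(-1/293)) = -26255/(-104/293) = -26255*(-293/104) = 7692715/104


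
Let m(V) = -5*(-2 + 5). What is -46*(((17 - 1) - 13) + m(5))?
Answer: 552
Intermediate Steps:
m(V) = -15 (m(V) = -5*3 = -15)
-46*(((17 - 1) - 13) + m(5)) = -46*(((17 - 1) - 13) - 15) = -46*((16 - 13) - 15) = -46*(3 - 15) = -46*(-12) = 552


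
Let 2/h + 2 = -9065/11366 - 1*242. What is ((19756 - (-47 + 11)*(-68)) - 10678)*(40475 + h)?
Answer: 746646483660090/2782369 ≈ 2.6835e+8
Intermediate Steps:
h = -22732/2782369 (h = 2/(-2 + (-9065/11366 - 1*242)) = 2/(-2 + (-9065*1/11366 - 242)) = 2/(-2 + (-9065/11366 - 242)) = 2/(-2 - 2759637/11366) = 2/(-2782369/11366) = 2*(-11366/2782369) = -22732/2782369 ≈ -0.0081700)
((19756 - (-47 + 11)*(-68)) - 10678)*(40475 + h) = ((19756 - (-47 + 11)*(-68)) - 10678)*(40475 - 22732/2782369) = ((19756 - (-36)*(-68)) - 10678)*(112616362543/2782369) = ((19756 - 1*2448) - 10678)*(112616362543/2782369) = ((19756 - 2448) - 10678)*(112616362543/2782369) = (17308 - 10678)*(112616362543/2782369) = 6630*(112616362543/2782369) = 746646483660090/2782369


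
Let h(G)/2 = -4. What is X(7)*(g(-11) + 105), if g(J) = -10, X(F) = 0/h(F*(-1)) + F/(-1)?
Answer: -665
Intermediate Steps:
h(G) = -8 (h(G) = 2*(-4) = -8)
X(F) = -F (X(F) = 0/(-8) + F/(-1) = 0*(-⅛) + F*(-1) = 0 - F = -F)
X(7)*(g(-11) + 105) = (-1*7)*(-10 + 105) = -7*95 = -665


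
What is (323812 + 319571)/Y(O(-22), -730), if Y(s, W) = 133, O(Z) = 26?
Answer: 643383/133 ≈ 4837.5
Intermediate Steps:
(323812 + 319571)/Y(O(-22), -730) = (323812 + 319571)/133 = 643383*(1/133) = 643383/133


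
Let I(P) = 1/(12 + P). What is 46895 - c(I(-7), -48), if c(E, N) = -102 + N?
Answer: 47045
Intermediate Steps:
46895 - c(I(-7), -48) = 46895 - (-102 - 48) = 46895 - 1*(-150) = 46895 + 150 = 47045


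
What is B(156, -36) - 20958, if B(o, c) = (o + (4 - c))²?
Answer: 17458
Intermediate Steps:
B(o, c) = (4 + o - c)²
B(156, -36) - 20958 = (4 + 156 - 1*(-36))² - 20958 = (4 + 156 + 36)² - 20958 = 196² - 20958 = 38416 - 20958 = 17458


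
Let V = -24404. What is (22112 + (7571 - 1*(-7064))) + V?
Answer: 12343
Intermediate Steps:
(22112 + (7571 - 1*(-7064))) + V = (22112 + (7571 - 1*(-7064))) - 24404 = (22112 + (7571 + 7064)) - 24404 = (22112 + 14635) - 24404 = 36747 - 24404 = 12343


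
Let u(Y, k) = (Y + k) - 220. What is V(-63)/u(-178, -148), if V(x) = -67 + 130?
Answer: -3/26 ≈ -0.11538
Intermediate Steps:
u(Y, k) = -220 + Y + k
V(x) = 63
V(-63)/u(-178, -148) = 63/(-220 - 178 - 148) = 63/(-546) = 63*(-1/546) = -3/26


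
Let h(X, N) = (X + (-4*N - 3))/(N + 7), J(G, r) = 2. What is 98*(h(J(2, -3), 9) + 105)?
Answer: 80507/8 ≈ 10063.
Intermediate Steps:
h(X, N) = (-3 + X - 4*N)/(7 + N) (h(X, N) = (X + (-3 - 4*N))/(7 + N) = (-3 + X - 4*N)/(7 + N))
98*(h(J(2, -3), 9) + 105) = 98*((-3 + 2 - 4*9)/(7 + 9) + 105) = 98*((-3 + 2 - 36)/16 + 105) = 98*((1/16)*(-37) + 105) = 98*(-37/16 + 105) = 98*(1643/16) = 80507/8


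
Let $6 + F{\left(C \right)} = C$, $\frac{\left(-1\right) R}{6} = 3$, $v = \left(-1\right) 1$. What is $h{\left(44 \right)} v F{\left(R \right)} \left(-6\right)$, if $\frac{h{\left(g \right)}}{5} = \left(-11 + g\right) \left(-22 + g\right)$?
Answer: $-522720$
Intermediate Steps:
$v = -1$
$R = -18$ ($R = \left(-6\right) 3 = -18$)
$h{\left(g \right)} = 5 \left(-22 + g\right) \left(-11 + g\right)$ ($h{\left(g \right)} = 5 \left(-11 + g\right) \left(-22 + g\right) = 5 \left(-22 + g\right) \left(-11 + g\right)$)
$F{\left(C \right)} = -6 + C$
$h{\left(44 \right)} v F{\left(R \right)} \left(-6\right) = \left(1210 - 7260 + 5 \cdot 44^{2}\right) - (-6 - 18) \left(-6\right) = \left(1210 - 7260 + 5 \cdot 1936\right) \left(-1\right) \left(-24\right) \left(-6\right) = \left(1210 - 7260 + 9680\right) 24 \left(-6\right) = 3630 \left(-144\right) = -522720$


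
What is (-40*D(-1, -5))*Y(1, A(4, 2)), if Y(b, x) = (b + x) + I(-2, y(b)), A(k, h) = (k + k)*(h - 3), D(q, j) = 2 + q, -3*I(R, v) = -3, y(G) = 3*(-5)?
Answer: 240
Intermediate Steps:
y(G) = -15
I(R, v) = 1 (I(R, v) = -1/3*(-3) = 1)
A(k, h) = 2*k*(-3 + h) (A(k, h) = (2*k)*(-3 + h) = 2*k*(-3 + h))
Y(b, x) = 1 + b + x (Y(b, x) = (b + x) + 1 = 1 + b + x)
(-40*D(-1, -5))*Y(1, A(4, 2)) = (-40*(2 - 1))*(1 + 1 + 2*4*(-3 + 2)) = (-40*1)*(1 + 1 + 2*4*(-1)) = -40*(1 + 1 - 8) = -40*(-6) = 240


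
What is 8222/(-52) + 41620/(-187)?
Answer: -1850877/4862 ≈ -380.68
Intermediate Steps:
8222/(-52) + 41620/(-187) = 8222*(-1/52) + 41620*(-1/187) = -4111/26 - 41620/187 = -1850877/4862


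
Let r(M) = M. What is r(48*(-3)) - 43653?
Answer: -43797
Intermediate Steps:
r(48*(-3)) - 43653 = 48*(-3) - 43653 = -144 - 43653 = -43797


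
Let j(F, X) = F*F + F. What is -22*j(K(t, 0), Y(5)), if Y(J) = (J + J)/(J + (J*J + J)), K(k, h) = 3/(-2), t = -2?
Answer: -33/2 ≈ -16.500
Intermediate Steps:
K(k, h) = -3/2 (K(k, h) = 3*(-½) = -3/2)
Y(J) = 2*J/(J² + 2*J) (Y(J) = (2*J)/(J + (J² + J)) = (2*J)/(J + (J + J²)) = (2*J)/(J² + 2*J) = 2*J/(J² + 2*J))
j(F, X) = F + F² (j(F, X) = F² + F = F + F²)
-22*j(K(t, 0), Y(5)) = -(-33)*(1 - 3/2) = -(-33)*(-1)/2 = -22*¾ = -33/2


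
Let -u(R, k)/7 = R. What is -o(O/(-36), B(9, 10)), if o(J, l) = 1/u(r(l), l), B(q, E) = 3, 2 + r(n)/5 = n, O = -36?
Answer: 1/35 ≈ 0.028571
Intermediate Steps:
r(n) = -10 + 5*n
u(R, k) = -7*R
o(J, l) = 1/(70 - 35*l) (o(J, l) = 1/(-7*(-10 + 5*l)) = 1/(70 - 35*l))
-o(O/(-36), B(9, 10)) = -1/(35*(2 - 1*3)) = -1/(35*(2 - 3)) = -1/(35*(-1)) = -(-1)/35 = -1*(-1/35) = 1/35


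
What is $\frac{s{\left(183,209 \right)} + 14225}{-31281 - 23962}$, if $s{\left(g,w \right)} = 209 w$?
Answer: $- \frac{57906}{55243} \approx -1.0482$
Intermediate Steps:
$\frac{s{\left(183,209 \right)} + 14225}{-31281 - 23962} = \frac{209 \cdot 209 + 14225}{-31281 - 23962} = \frac{43681 + 14225}{-55243} = 57906 \left(- \frac{1}{55243}\right) = - \frac{57906}{55243}$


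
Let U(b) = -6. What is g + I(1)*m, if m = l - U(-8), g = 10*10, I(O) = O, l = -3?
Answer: 103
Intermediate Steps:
g = 100
m = 3 (m = -3 - 1*(-6) = -3 + 6 = 3)
g + I(1)*m = 100 + 1*3 = 100 + 3 = 103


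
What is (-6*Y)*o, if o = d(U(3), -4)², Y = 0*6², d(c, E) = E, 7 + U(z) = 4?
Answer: 0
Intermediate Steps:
U(z) = -3 (U(z) = -7 + 4 = -3)
Y = 0 (Y = 0*36 = 0)
o = 16 (o = (-4)² = 16)
(-6*Y)*o = -6*0*16 = 0*16 = 0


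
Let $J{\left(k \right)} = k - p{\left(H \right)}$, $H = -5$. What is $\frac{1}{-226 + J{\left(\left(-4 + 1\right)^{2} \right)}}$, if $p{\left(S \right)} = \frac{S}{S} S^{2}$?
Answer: $- \frac{1}{242} \approx -0.0041322$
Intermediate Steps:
$p{\left(S \right)} = S^{2}$ ($p{\left(S \right)} = 1 S^{2} = S^{2}$)
$J{\left(k \right)} = -25 + k$ ($J{\left(k \right)} = k - \left(-5\right)^{2} = k - 25 = -25 + k$)
$\frac{1}{-226 + J{\left(\left(-4 + 1\right)^{2} \right)}} = \frac{1}{-226 - \left(25 - \left(-4 + 1\right)^{2}\right)} = \frac{1}{-226 - \left(25 - \left(-3\right)^{2}\right)} = \frac{1}{-226 + \left(-25 + 9\right)} = \frac{1}{-226 - 16} = \frac{1}{-242} = - \frac{1}{242}$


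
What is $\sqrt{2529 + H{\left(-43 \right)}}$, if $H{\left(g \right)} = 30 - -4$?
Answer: $\sqrt{2563} \approx 50.626$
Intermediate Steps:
$H{\left(g \right)} = 34$ ($H{\left(g \right)} = 30 + 4 = 34$)
$\sqrt{2529 + H{\left(-43 \right)}} = \sqrt{2529 + 34} = \sqrt{2563}$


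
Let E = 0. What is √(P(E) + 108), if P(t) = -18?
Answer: 3*√10 ≈ 9.4868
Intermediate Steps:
√(P(E) + 108) = √(-18 + 108) = √90 = 3*√10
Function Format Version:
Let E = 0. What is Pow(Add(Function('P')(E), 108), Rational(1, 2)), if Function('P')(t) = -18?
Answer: Mul(3, Pow(10, Rational(1, 2))) ≈ 9.4868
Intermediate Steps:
Pow(Add(Function('P')(E), 108), Rational(1, 2)) = Pow(Add(-18, 108), Rational(1, 2)) = Pow(90, Rational(1, 2)) = Mul(3, Pow(10, Rational(1, 2)))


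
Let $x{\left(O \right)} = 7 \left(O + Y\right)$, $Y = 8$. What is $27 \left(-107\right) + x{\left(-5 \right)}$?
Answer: $-2868$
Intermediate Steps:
$x{\left(O \right)} = 56 + 7 O$ ($x{\left(O \right)} = 7 \left(O + 8\right) = 7 \left(8 + O\right) = 56 + 7 O$)
$27 \left(-107\right) + x{\left(-5 \right)} = 27 \left(-107\right) + \left(56 + 7 \left(-5\right)\right) = -2889 + \left(56 - 35\right) = -2889 + 21 = -2868$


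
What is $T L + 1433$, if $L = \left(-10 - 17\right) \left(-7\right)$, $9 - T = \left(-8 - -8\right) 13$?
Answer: $3134$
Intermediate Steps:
$T = 9$ ($T = 9 - \left(-8 - -8\right) 13 = 9 - \left(-8 + 8\right) 13 = 9 - 0 \cdot 13 = 9 - 0 = 9 + 0 = 9$)
$L = 189$ ($L = \left(-27\right) \left(-7\right) = 189$)
$T L + 1433 = 9 \cdot 189 + 1433 = 1701 + 1433 = 3134$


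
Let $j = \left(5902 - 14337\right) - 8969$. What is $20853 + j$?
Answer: $3449$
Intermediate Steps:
$j = -17404$ ($j = -8435 - 8969 = -17404$)
$20853 + j = 20853 - 17404 = 3449$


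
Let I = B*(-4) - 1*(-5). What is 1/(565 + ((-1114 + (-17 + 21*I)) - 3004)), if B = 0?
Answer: -1/3465 ≈ -0.00028860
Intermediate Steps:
I = 5 (I = 0*(-4) - 1*(-5) = 0 + 5 = 5)
1/(565 + ((-1114 + (-17 + 21*I)) - 3004)) = 1/(565 + ((-1114 + (-17 + 21*5)) - 3004)) = 1/(565 + ((-1114 + (-17 + 105)) - 3004)) = 1/(565 + ((-1114 + 88) - 3004)) = 1/(565 + (-1026 - 3004)) = 1/(565 - 4030) = 1/(-3465) = -1/3465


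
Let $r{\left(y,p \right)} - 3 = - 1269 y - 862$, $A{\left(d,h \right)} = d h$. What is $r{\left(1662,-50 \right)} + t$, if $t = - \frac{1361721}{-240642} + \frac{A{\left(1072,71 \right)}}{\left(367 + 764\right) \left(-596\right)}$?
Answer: $- \frac{109276527570441}{51791506} \approx -2.1099 \cdot 10^{6}$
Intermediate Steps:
$r{\left(y,p \right)} = -859 - 1269 y$ ($r{\left(y,p \right)} = 3 - \left(862 + 1269 y\right) = -859 - 1269 y$)
$t = \frac{287224681}{51791506}$ ($t = - \frac{1361721}{-240642} + \frac{1072 \cdot 71}{\left(367 + 764\right) \left(-596\right)} = \left(-1361721\right) \left(- \frac{1}{240642}\right) + \frac{76112}{1131 \left(-596\right)} = \frac{453907}{80214} + \frac{76112}{-674076} = \frac{453907}{80214} + 76112 \left(- \frac{1}{674076}\right) = \frac{453907}{80214} - \frac{19028}{168519} = \frac{287224681}{51791506} \approx 5.5458$)
$r{\left(1662,-50 \right)} + t = \left(-859 - 2109078\right) + \frac{287224681}{51791506} = -2109937 + \frac{287224681}{51791506} = - \frac{109276527570441}{51791506}$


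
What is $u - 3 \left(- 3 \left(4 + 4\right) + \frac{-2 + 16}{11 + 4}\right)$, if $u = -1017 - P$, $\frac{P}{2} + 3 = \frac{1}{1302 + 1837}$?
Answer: $- \frac{14781561}{15695} \approx -941.8$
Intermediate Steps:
$P = - \frac{18832}{3139}$ ($P = -6 + \frac{2}{1302 + 1837} = -6 + \frac{2}{3139} = - \frac{18832}{3139} \approx -5.9994$)
$u = - \frac{3173531}{3139}$ ($u = -1017 - - \frac{18832}{3139} = -1017 + \frac{18832}{3139} = - \frac{3173531}{3139} \approx -1011.0$)
$u - 3 \left(- 3 \left(4 + 4\right) + \frac{-2 + 16}{11 + 4}\right) = - \frac{3173531}{3139} - 3 \left(- 3 \left(4 + 4\right) + \frac{-2 + 16}{11 + 4}\right) = - \frac{3173531}{3139} - 3 \left(\left(-3\right) 8 + \frac{14}{15}\right) = - \frac{3173531}{3139} - 3 \left(-24 + 14 \cdot \frac{1}{15}\right) = - \frac{3173531}{3139} - 3 \left(-24 + \frac{14}{15}\right) = - \frac{3173531}{3139} - - \frac{346}{5} = - \frac{3173531}{3139} + \frac{346}{5} = - \frac{14781561}{15695}$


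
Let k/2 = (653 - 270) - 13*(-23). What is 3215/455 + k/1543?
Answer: 1116273/140413 ≈ 7.9499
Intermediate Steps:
k = 1364 (k = 2*((653 - 270) - 13*(-23)) = 2*(383 + 299) = 2*682 = 1364)
3215/455 + k/1543 = 3215/455 + 1364/1543 = 3215*(1/455) + 1364*(1/1543) = 643/91 + 1364/1543 = 1116273/140413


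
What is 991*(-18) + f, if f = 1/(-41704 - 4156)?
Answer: -818050681/45860 ≈ -17838.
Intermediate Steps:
f = -1/45860 (f = 1/(-45860) = -1/45860 ≈ -2.1805e-5)
991*(-18) + f = 991*(-18) - 1/45860 = -17838 - 1/45860 = -818050681/45860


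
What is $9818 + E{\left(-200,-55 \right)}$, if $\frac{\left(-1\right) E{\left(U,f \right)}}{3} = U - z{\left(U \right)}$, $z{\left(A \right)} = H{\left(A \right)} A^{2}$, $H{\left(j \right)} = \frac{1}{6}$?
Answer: $30418$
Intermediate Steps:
$H{\left(j \right)} = \frac{1}{6}$
$z{\left(A \right)} = \frac{A^{2}}{6}$
$E{\left(U,f \right)} = \frac{U^{2}}{2} - 3 U$ ($E{\left(U,f \right)} = - 3 \left(U - \frac{U^{2}}{6}\right) = \frac{U^{2}}{2} - 3 U$)
$9818 + E{\left(-200,-55 \right)} = 9818 + \frac{1}{2} \left(-200\right) \left(-6 - 200\right) = 9818 + \frac{1}{2} \left(-200\right) \left(-206\right) = 9818 + 20600 = 30418$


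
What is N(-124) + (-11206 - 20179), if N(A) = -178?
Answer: -31563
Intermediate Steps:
N(-124) + (-11206 - 20179) = -178 + (-11206 - 20179) = -178 - 31385 = -31563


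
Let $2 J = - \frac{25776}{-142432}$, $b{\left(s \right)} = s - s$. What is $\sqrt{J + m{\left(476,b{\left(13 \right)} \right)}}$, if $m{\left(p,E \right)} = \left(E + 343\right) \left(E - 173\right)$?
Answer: $\frac{i \sqrt{4702347725195}}{8902} \approx 243.6 i$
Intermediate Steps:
$b{\left(s \right)} = 0$
$J = \frac{1611}{17804}$ ($J = \frac{\left(-25776\right) \frac{1}{-142432}}{2} = \frac{\left(-25776\right) \left(- \frac{1}{142432}\right)}{2} = \frac{1}{2} \cdot \frac{1611}{8902} = \frac{1611}{17804} \approx 0.090485$)
$m{\left(p,E \right)} = \left(-173 + E\right) \left(343 + E\right)$ ($m{\left(p,E \right)} = \left(343 + E\right) \left(-173 + E\right) = \left(-173 + E\right) \left(343 + E\right)$)
$\sqrt{J + m{\left(476,b{\left(13 \right)} \right)}} = \sqrt{\frac{1611}{17804} + \left(-59339 + 0^{2} + 170 \cdot 0\right)} = \sqrt{\frac{1611}{17804} + \left(-59339 + 0 + 0\right)} = \sqrt{\frac{1611}{17804} - 59339} = \sqrt{- \frac{1056469945}{17804}} = \frac{i \sqrt{4702347725195}}{8902}$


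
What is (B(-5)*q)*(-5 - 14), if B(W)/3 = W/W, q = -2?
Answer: 114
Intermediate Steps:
B(W) = 3 (B(W) = 3*(W/W) = 3*1 = 3)
(B(-5)*q)*(-5 - 14) = (3*(-2))*(-5 - 14) = -6*(-19) = 114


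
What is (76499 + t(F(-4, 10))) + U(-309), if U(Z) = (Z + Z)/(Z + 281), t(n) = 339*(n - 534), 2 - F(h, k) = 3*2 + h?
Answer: -1463069/14 ≈ -1.0450e+5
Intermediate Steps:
F(h, k) = -4 - h (F(h, k) = 2 - (3*2 + h) = 2 - (6 + h) = 2 + (-6 - h) = -4 - h)
t(n) = -181026 + 339*n (t(n) = 339*(-534 + n) = -181026 + 339*n)
U(Z) = 2*Z/(281 + Z) (U(Z) = (2*Z)/(281 + Z) = 2*Z/(281 + Z))
(76499 + t(F(-4, 10))) + U(-309) = (76499 + (-181026 + 339*(-4 - 1*(-4)))) + 2*(-309)/(281 - 309) = (76499 + (-181026 + 339*(-4 + 4))) + 2*(-309)/(-28) = (76499 + (-181026 + 339*0)) + 2*(-309)*(-1/28) = (76499 + (-181026 + 0)) + 309/14 = (76499 - 181026) + 309/14 = -104527 + 309/14 = -1463069/14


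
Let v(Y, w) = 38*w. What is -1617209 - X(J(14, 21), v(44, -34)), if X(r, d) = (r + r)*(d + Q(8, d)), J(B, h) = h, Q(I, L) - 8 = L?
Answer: -1509017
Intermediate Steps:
Q(I, L) = 8 + L
X(r, d) = 2*r*(8 + 2*d) (X(r, d) = (r + r)*(d + (8 + d)) = (2*r)*(8 + 2*d) = 2*r*(8 + 2*d))
-1617209 - X(J(14, 21), v(44, -34)) = -1617209 - 4*21*(4 + 38*(-34)) = -1617209 - 4*21*(4 - 1292) = -1617209 - 4*21*(-1288) = -1617209 - 1*(-108192) = -1617209 + 108192 = -1509017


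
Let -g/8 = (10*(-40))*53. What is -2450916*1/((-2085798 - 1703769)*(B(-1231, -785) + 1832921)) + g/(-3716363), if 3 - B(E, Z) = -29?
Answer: -130894349606176788/2868246927763045157 ≈ -0.045636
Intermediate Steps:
B(E, Z) = 32 (B(E, Z) = 3 - 1*(-29) = 3 + 29 = 32)
g = 169600 (g = -8*10*(-40)*53 = -(-3200)*53 = -8*(-21200) = 169600)
-2450916*1/((-2085798 - 1703769)*(B(-1231, -785) + 1832921)) + g/(-3716363) = -2450916*1/((-2085798 - 1703769)*(32 + 1832921)) + 169600/(-3716363) = -2450916/(1832953*(-3789567)) + 169600*(-1/3716363) = -2450916/(-6946098201351) - 169600/3716363 = -2450916*(-1/6946098201351) - 169600/3716363 = 272324/771788689039 - 169600/3716363 = -130894349606176788/2868246927763045157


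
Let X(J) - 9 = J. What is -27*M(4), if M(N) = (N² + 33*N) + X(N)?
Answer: -4347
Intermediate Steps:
X(J) = 9 + J
M(N) = 9 + N² + 34*N (M(N) = (N² + 33*N) + (9 + N) = 9 + N² + 34*N)
-27*M(4) = -27*(9 + 4² + 34*4) = -27*(9 + 16 + 136) = -27*161 = -4347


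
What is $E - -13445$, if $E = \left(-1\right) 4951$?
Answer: $8494$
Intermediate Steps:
$E = -4951$
$E - -13445 = -4951 - -13445 = -4951 + 13445 = 8494$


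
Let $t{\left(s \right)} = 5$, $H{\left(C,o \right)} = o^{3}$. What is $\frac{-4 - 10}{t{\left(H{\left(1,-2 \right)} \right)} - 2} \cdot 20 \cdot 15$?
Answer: $-1400$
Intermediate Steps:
$\frac{-4 - 10}{t{\left(H{\left(1,-2 \right)} \right)} - 2} \cdot 20 \cdot 15 = \frac{-4 - 10}{5 - 2} \cdot 20 \cdot 15 = - \frac{14}{3} \cdot 20 \cdot 15 = \left(-14\right) \frac{1}{3} \cdot 20 \cdot 15 = \left(- \frac{14}{3}\right) 20 \cdot 15 = \left(- \frac{280}{3}\right) 15 = -1400$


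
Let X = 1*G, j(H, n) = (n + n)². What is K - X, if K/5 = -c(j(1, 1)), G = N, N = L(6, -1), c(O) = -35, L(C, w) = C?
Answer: 169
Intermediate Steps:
j(H, n) = 4*n² (j(H, n) = (2*n)² = 4*n²)
N = 6
G = 6
K = 175 (K = 5*(-1*(-35)) = 5*35 = 175)
X = 6 (X = 1*6 = 6)
K - X = 175 - 1*6 = 175 - 6 = 169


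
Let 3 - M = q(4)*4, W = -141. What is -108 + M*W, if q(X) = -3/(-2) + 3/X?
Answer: 738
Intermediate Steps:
q(X) = 3/2 + 3/X (q(X) = -3*(-1/2) + 3/X = 3/2 + 3/X)
M = -6 (M = 3 - (3/2 + 3/4)*4 = 3 - 9*4/4 = 3 - 1*9 = 3 - 9 = -6)
-108 + M*W = -108 - 6*(-141) = -108 + 846 = 738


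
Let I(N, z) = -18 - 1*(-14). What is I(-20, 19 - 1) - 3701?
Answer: -3705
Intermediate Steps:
I(N, z) = -4 (I(N, z) = -18 + 14 = -4)
I(-20, 19 - 1) - 3701 = -4 - 3701 = -3705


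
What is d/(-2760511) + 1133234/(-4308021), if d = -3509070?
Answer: 705226019288/699549374043 ≈ 1.0081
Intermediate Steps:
d/(-2760511) + 1133234/(-4308021) = -3509070/(-2760511) + 1133234/(-4308021) = -3509070*(-1/2760511) + 1133234*(-1/4308021) = 3509070/2760511 - 1133234/4308021 = 705226019288/699549374043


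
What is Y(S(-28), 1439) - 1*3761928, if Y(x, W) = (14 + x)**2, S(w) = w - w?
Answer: -3761732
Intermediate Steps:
S(w) = 0
Y(S(-28), 1439) - 1*3761928 = (14 + 0)**2 - 1*3761928 = 14**2 - 3761928 = 196 - 3761928 = -3761732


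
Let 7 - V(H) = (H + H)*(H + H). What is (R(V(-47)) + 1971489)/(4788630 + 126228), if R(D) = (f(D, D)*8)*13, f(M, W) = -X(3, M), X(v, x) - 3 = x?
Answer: 5699/9694 ≈ 0.58789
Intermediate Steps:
V(H) = 7 - 4*H² (V(H) = 7 - (H + H)*(H + H) = 7 - 2*H*2*H = 7 - 4*H²)
X(v, x) = 3 + x
f(M, W) = -3 - M (f(M, W) = -(3 + M) = -3 - M)
R(D) = -312 - 104*D (R(D) = ((-3 - D)*8)*13 = (-24 - 8*D)*13 = -312 - 104*D)
(R(V(-47)) + 1971489)/(4788630 + 126228) = ((-312 - 104*(7 - 4*(-47)²)) + 1971489)/(4788630 + 126228) = ((-312 - 104*(7 - 4*2209)) + 1971489)/4914858 = ((-312 - 104*(7 - 8836)) + 1971489)*(1/4914858) = ((-312 - 104*(-8829)) + 1971489)*(1/4914858) = ((-312 + 918216) + 1971489)*(1/4914858) = (917904 + 1971489)*(1/4914858) = 2889393*(1/4914858) = 5699/9694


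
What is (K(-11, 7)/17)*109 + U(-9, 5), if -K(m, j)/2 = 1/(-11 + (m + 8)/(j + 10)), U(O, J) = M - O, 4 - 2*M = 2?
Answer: 1059/95 ≈ 11.147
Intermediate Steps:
M = 1 (M = 2 - ½*2 = 2 - 1 = 1)
U(O, J) = 1 - O
K(m, j) = -2/(-11 + (8 + m)/(10 + j)) (K(m, j) = -2/(-11 + (m + 8)/(j + 10)) = -2/(-11 + (8 + m)/(10 + j)))
(K(-11, 7)/17)*109 + U(-9, 5) = ((2*(10 + 7)/(102 - 1*(-11) + 11*7))/17)*109 + (1 - 1*(-9)) = ((2*17/(102 + 11 + 77))*(1/17))*109 + (1 + 9) = ((2*17/190)*(1/17))*109 + 10 = ((2*(1/190)*17)*(1/17))*109 + 10 = ((17/95)*(1/17))*109 + 10 = (1/95)*109 + 10 = 109/95 + 10 = 1059/95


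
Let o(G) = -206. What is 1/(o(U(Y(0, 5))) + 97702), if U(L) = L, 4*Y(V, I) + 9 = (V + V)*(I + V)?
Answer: 1/97496 ≈ 1.0257e-5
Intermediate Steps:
Y(V, I) = -9/4 + V*(I + V)/2 (Y(V, I) = -9/4 + ((V + V)*(I + V))/4 = -9/4 + ((2*V)*(I + V))/4 = -9/4 + (2*V*(I + V))/4 = -9/4 + V*(I + V)/2)
1/(o(U(Y(0, 5))) + 97702) = 1/(-206 + 97702) = 1/97496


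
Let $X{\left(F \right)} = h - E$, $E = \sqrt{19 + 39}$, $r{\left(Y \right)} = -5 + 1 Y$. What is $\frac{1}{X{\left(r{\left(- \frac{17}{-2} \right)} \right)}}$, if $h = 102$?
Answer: $\frac{51}{5173} + \frac{\sqrt{58}}{10346} \approx 0.010595$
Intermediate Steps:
$r{\left(Y \right)} = -5 + Y$
$E = \sqrt{58} \approx 7.6158$
$X{\left(F \right)} = 102 - \sqrt{58}$
$\frac{1}{X{\left(r{\left(- \frac{17}{-2} \right)} \right)}} = \frac{1}{102 - \sqrt{58}}$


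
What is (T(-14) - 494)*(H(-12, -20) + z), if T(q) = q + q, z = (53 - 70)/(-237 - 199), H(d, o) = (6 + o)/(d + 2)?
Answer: -818757/1090 ≈ -751.15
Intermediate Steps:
H(d, o) = (6 + o)/(2 + d)
z = 17/436 (z = -17/(-436) = -17*(-1/436) = 17/436 ≈ 0.038991)
T(q) = 2*q
(T(-14) - 494)*(H(-12, -20) + z) = (2*(-14) - 494)*((6 - 20)/(2 - 12) + 17/436) = (-28 - 494)*(-14/(-10) + 17/436) = -522*(-1/10*(-14) + 17/436) = -522*(7/5 + 17/436) = -522*3137/2180 = -818757/1090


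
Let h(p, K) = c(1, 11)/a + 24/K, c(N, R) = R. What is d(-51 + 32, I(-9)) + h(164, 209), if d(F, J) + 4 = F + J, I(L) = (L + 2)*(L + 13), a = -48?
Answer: -512779/10032 ≈ -51.114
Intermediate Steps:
I(L) = (2 + L)*(13 + L)
h(p, K) = -11/48 + 24/K (h(p, K) = 11/(-48) + 24/K = 11*(-1/48) + 24/K = -11/48 + 24/K)
d(F, J) = -4 + F + J (d(F, J) = -4 + (F + J) = -4 + F + J)
d(-51 + 32, I(-9)) + h(164, 209) = (-4 + (-51 + 32) + (26 + (-9)² + 15*(-9))) + (-11/48 + 24/209) = (-4 - 19 + (26 + 81 - 135)) + (-11/48 + 24*(1/209)) = (-4 - 19 - 28) + (-11/48 + 24/209) = -51 - 1147/10032 = -512779/10032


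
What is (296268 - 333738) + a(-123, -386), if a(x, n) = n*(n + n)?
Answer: 260522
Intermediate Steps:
a(x, n) = 2*n² (a(x, n) = n*(2*n) = 2*n²)
(296268 - 333738) + a(-123, -386) = (296268 - 333738) + 2*(-386)² = -37470 + 2*148996 = -37470 + 297992 = 260522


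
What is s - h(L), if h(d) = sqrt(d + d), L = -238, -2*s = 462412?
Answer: -231206 - 2*I*sqrt(119) ≈ -2.3121e+5 - 21.817*I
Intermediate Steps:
s = -231206 (s = -1/2*462412 = -231206)
h(d) = sqrt(2)*sqrt(d) (h(d) = sqrt(2*d) = sqrt(2)*sqrt(d))
s - h(L) = -231206 - sqrt(2)*sqrt(-238) = -231206 - sqrt(2)*I*sqrt(238) = -231206 - 2*I*sqrt(119)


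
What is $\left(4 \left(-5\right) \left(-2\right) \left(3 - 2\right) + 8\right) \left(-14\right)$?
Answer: $-672$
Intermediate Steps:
$\left(4 \left(-5\right) \left(-2\right) \left(3 - 2\right) + 8\right) \left(-14\right) = \left(\left(-20\right) \left(-2\right) 1 + 8\right) \left(-14\right) = \left(40 \cdot 1 + 8\right) \left(-14\right) = \left(40 + 8\right) \left(-14\right) = 48 \left(-14\right) = -672$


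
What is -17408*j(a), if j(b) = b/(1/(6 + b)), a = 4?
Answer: -696320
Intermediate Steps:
j(b) = b*(6 + b)
-17408*j(a) = -69632*(6 + 4) = -69632*10 = -17408*40 = -696320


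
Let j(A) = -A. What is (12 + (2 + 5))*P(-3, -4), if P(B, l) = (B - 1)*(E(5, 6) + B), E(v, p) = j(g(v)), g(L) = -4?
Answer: -76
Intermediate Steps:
E(v, p) = 4 (E(v, p) = -1*(-4) = 4)
P(B, l) = (-1 + B)*(4 + B) (P(B, l) = (B - 1)*(4 + B) = (-1 + B)*(4 + B))
(12 + (2 + 5))*P(-3, -4) = (12 + (2 + 5))*(-4 + (-3)² + 3*(-3)) = (12 + 7)*(-4 + 9 - 9) = 19*(-4) = -76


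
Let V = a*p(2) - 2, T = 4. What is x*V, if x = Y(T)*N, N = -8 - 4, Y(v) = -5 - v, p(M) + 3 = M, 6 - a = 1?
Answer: -756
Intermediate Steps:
a = 5 (a = 6 - 1*1 = 6 - 1 = 5)
p(M) = -3 + M
N = -12
V = -7 (V = 5*(-3 + 2) - 2 = 5*(-1) - 2 = -5 - 2 = -7)
x = 108 (x = (-5 - 1*4)*(-12) = (-5 - 4)*(-12) = -9*(-12) = 108)
x*V = 108*(-7) = -756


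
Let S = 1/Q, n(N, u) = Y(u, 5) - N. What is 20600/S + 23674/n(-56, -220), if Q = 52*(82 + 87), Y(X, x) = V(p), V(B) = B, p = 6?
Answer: 5612028637/31 ≈ 1.8103e+8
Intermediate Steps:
Y(X, x) = 6
Q = 8788 (Q = 52*169 = 8788)
n(N, u) = 6 - N
S = 1/8788 ≈ 0.00011379
20600/S + 23674/n(-56, -220) = 20600/(1/8788) + 23674/(6 - 1*(-56)) = 20600*8788 + 23674/(6 + 56) = 181032800 + 23674/62 = 181032800 + 23674*(1/62) = 181032800 + 11837/31 = 5612028637/31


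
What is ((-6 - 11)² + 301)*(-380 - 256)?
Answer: -375240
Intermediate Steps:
((-6 - 11)² + 301)*(-380 - 256) = ((-17)² + 301)*(-636) = (289 + 301)*(-636) = 590*(-636) = -375240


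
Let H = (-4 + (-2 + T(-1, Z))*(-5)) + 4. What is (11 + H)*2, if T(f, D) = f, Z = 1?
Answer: 52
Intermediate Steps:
H = 15 (H = (-4 + (-2 - 1)*(-5)) + 4 = (-4 - 3*(-5)) + 4 = (-4 + 15) + 4 = 11 + 4 = 15)
(11 + H)*2 = (11 + 15)*2 = 26*2 = 52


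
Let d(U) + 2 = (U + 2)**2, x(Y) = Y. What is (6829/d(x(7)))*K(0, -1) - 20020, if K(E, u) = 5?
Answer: -1547435/79 ≈ -19588.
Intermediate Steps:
d(U) = -2 + (2 + U)**2 (d(U) = -2 + (U + 2)**2 = -2 + (2 + U)**2)
(6829/d(x(7)))*K(0, -1) - 20020 = (6829/(-2 + (2 + 7)**2))*5 - 20020 = (6829/(-2 + 9**2))*5 - 20020 = (6829/(-2 + 81))*5 - 20020 = (6829/79)*5 - 20020 = 34145/79 - 20020 = -1547435/79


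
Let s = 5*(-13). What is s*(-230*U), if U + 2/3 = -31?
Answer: -1420250/3 ≈ -4.7342e+5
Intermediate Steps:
U = -95/3 (U = -2/3 - 31 = -95/3 ≈ -31.667)
s = -65
s*(-230*U) = -(-14950)*(-95)/3 = -65*21850/3 = -1420250/3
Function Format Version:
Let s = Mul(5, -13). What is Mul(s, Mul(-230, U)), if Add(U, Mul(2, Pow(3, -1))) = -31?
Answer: Rational(-1420250, 3) ≈ -4.7342e+5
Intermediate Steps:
U = Rational(-95, 3) (U = Add(Rational(-2, 3), -31) = Rational(-95, 3) ≈ -31.667)
s = -65
Mul(s, Mul(-230, U)) = Mul(-65, Mul(-230, Rational(-95, 3))) = Mul(-65, Rational(21850, 3)) = Rational(-1420250, 3)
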